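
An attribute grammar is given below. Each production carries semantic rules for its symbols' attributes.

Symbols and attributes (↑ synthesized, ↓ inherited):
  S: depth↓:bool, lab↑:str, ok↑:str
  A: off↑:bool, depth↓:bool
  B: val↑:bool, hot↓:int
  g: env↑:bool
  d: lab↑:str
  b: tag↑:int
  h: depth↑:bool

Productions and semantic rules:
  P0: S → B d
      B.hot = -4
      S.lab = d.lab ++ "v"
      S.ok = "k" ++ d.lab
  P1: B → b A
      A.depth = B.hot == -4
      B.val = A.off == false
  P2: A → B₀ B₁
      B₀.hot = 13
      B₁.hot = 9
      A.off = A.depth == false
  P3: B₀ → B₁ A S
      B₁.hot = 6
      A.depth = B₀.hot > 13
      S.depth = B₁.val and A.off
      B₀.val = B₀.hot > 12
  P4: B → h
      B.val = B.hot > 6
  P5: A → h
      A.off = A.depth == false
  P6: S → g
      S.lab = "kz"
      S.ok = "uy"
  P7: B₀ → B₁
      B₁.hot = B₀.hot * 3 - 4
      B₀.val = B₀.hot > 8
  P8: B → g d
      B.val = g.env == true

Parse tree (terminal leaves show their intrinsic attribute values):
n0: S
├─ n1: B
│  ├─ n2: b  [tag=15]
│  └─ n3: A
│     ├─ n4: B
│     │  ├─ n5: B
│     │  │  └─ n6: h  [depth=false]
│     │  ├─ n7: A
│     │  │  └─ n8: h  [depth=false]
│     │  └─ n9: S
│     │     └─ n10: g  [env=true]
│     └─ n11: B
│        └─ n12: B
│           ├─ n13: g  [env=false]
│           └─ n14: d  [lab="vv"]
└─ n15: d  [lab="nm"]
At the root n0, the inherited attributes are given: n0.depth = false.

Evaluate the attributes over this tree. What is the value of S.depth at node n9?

false

1. n0.depth = false  [given at root]
2. n1.hot = -4  [-4]
3. n2.tag = 15  [terminal]
4. n3.depth = true  [B.hot == -4]
5. n4.hot = 13  [13]
6. n5.hot = 6  [6]
7. n6.depth = false  [terminal]
8. n5.val = false  [B.hot > 6]
9. n7.depth = false  [B₀.hot > 13]
10. n8.depth = false  [terminal]
11. n7.off = true  [A.depth == false]
12. n9.depth = false  [B₁.val and A.off]
13. n10.env = true  [terminal]
14. n9.lab = "kz"  ["kz"]
15. n9.ok = "uy"  ["uy"]
16. n4.val = true  [B₀.hot > 12]
17. n11.hot = 9  [9]
18. n12.hot = 23  [B₀.hot * 3 - 4]
19. n13.env = false  [terminal]
20. n14.lab = "vv"  [terminal]
21. n12.val = false  [g.env == true]
22. n11.val = true  [B₀.hot > 8]
23. n3.off = false  [A.depth == false]
24. n1.val = true  [A.off == false]
25. n15.lab = "nm"  [terminal]
26. n0.lab = "nmv"  [d.lab ++ "v"]
27. n0.ok = "knm"  ["k" ++ d.lab]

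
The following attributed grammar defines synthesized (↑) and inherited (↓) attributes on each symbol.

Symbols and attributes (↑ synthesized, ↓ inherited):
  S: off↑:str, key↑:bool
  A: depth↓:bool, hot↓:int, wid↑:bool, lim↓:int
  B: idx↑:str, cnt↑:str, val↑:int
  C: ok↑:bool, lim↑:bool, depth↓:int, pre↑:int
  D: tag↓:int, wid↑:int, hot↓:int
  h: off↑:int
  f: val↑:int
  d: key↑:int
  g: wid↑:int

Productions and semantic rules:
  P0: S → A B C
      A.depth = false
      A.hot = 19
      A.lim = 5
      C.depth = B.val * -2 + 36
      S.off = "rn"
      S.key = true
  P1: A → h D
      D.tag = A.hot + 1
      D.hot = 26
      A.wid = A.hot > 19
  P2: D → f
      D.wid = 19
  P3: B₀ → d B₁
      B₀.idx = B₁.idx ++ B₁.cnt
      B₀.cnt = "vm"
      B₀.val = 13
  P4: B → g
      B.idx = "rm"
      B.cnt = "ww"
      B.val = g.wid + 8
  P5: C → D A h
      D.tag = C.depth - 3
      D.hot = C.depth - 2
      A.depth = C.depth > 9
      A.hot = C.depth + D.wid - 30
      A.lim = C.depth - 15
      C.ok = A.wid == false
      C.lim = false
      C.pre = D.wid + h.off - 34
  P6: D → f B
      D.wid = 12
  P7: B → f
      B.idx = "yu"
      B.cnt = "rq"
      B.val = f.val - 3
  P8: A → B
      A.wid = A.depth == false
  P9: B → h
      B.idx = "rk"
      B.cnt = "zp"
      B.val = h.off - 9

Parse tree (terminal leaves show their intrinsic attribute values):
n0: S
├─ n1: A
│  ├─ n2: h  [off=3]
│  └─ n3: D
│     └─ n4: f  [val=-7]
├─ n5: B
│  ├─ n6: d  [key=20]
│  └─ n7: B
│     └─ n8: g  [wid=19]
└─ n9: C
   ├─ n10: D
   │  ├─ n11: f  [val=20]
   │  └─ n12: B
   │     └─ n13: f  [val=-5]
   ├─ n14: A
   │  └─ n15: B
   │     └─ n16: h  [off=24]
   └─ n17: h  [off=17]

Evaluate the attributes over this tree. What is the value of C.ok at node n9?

1. n1.depth = false  [false]
2. n1.hot = 19  [19]
3. n1.lim = 5  [5]
4. n2.off = 3  [terminal]
5. n3.tag = 20  [A.hot + 1]
6. n3.hot = 26  [26]
7. n4.val = -7  [terminal]
8. n3.wid = 19  [19]
9. n1.wid = false  [A.hot > 19]
10. n6.key = 20  [terminal]
11. n8.wid = 19  [terminal]
12. n7.idx = "rm"  ["rm"]
13. n7.cnt = "ww"  ["ww"]
14. n7.val = 27  [g.wid + 8]
15. n5.idx = "rmww"  [B₁.idx ++ B₁.cnt]
16. n5.cnt = "vm"  ["vm"]
17. n5.val = 13  [13]
18. n9.depth = 10  [B.val * -2 + 36]
19. n10.tag = 7  [C.depth - 3]
20. n10.hot = 8  [C.depth - 2]
21. n11.val = 20  [terminal]
22. n13.val = -5  [terminal]
23. n12.idx = "yu"  ["yu"]
24. n12.cnt = "rq"  ["rq"]
25. n12.val = -8  [f.val - 3]
26. n10.wid = 12  [12]
27. n14.depth = true  [C.depth > 9]
28. n14.hot = -8  [C.depth + D.wid - 30]
29. n14.lim = -5  [C.depth - 15]
30. n16.off = 24  [terminal]
31. n15.idx = "rk"  ["rk"]
32. n15.cnt = "zp"  ["zp"]
33. n15.val = 15  [h.off - 9]
34. n14.wid = false  [A.depth == false]
35. n17.off = 17  [terminal]
36. n9.ok = true  [A.wid == false]
37. n9.lim = false  [false]
38. n9.pre = -5  [D.wid + h.off - 34]
39. n0.off = "rn"  ["rn"]
40. n0.key = true  [true]

true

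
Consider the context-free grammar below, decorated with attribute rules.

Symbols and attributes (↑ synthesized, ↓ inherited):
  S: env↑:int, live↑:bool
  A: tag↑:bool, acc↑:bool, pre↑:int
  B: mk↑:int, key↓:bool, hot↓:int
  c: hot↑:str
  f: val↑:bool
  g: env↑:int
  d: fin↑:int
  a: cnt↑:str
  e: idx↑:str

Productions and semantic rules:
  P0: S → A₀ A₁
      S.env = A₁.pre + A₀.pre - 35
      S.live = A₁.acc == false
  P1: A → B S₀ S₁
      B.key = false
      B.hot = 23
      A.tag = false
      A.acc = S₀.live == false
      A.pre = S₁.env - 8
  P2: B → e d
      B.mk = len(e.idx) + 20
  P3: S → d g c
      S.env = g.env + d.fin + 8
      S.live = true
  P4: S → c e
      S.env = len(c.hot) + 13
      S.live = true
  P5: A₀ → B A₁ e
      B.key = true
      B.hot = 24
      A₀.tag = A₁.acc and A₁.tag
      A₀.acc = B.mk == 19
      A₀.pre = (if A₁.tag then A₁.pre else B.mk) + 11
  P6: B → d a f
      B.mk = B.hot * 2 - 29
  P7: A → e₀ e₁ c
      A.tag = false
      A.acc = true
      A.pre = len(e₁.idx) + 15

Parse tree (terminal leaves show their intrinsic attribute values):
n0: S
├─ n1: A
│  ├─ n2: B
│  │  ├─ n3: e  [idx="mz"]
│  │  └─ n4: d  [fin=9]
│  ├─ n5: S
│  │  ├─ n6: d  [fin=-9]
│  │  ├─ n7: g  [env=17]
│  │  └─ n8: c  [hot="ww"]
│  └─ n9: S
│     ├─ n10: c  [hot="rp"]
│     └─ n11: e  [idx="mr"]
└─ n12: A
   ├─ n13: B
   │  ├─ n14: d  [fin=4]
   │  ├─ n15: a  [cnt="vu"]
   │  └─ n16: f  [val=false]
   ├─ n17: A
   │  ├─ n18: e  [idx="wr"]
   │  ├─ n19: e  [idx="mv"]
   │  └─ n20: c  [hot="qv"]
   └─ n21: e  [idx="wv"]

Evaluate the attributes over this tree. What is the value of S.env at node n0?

1. n2.key = false  [false]
2. n2.hot = 23  [23]
3. n3.idx = "mz"  [terminal]
4. n4.fin = 9  [terminal]
5. n2.mk = 22  [len(e.idx) + 20]
6. n6.fin = -9  [terminal]
7. n7.env = 17  [terminal]
8. n8.hot = "ww"  [terminal]
9. n5.env = 16  [g.env + d.fin + 8]
10. n5.live = true  [true]
11. n10.hot = "rp"  [terminal]
12. n11.idx = "mr"  [terminal]
13. n9.env = 15  [len(c.hot) + 13]
14. n9.live = true  [true]
15. n1.tag = false  [false]
16. n1.acc = false  [S₀.live == false]
17. n1.pre = 7  [S₁.env - 8]
18. n13.key = true  [true]
19. n13.hot = 24  [24]
20. n14.fin = 4  [terminal]
21. n15.cnt = "vu"  [terminal]
22. n16.val = false  [terminal]
23. n13.mk = 19  [B.hot * 2 - 29]
24. n18.idx = "wr"  [terminal]
25. n19.idx = "mv"  [terminal]
26. n20.hot = "qv"  [terminal]
27. n17.tag = false  [false]
28. n17.acc = true  [true]
29. n17.pre = 17  [len(e₁.idx) + 15]
30. n21.idx = "wv"  [terminal]
31. n12.tag = false  [A₁.acc and A₁.tag]
32. n12.acc = true  [B.mk == 19]
33. n12.pre = 30  [(if A₁.tag then A₁.pre else B.mk) + 11]
34. n0.env = 2  [A₁.pre + A₀.pre - 35]
35. n0.live = false  [A₁.acc == false]

2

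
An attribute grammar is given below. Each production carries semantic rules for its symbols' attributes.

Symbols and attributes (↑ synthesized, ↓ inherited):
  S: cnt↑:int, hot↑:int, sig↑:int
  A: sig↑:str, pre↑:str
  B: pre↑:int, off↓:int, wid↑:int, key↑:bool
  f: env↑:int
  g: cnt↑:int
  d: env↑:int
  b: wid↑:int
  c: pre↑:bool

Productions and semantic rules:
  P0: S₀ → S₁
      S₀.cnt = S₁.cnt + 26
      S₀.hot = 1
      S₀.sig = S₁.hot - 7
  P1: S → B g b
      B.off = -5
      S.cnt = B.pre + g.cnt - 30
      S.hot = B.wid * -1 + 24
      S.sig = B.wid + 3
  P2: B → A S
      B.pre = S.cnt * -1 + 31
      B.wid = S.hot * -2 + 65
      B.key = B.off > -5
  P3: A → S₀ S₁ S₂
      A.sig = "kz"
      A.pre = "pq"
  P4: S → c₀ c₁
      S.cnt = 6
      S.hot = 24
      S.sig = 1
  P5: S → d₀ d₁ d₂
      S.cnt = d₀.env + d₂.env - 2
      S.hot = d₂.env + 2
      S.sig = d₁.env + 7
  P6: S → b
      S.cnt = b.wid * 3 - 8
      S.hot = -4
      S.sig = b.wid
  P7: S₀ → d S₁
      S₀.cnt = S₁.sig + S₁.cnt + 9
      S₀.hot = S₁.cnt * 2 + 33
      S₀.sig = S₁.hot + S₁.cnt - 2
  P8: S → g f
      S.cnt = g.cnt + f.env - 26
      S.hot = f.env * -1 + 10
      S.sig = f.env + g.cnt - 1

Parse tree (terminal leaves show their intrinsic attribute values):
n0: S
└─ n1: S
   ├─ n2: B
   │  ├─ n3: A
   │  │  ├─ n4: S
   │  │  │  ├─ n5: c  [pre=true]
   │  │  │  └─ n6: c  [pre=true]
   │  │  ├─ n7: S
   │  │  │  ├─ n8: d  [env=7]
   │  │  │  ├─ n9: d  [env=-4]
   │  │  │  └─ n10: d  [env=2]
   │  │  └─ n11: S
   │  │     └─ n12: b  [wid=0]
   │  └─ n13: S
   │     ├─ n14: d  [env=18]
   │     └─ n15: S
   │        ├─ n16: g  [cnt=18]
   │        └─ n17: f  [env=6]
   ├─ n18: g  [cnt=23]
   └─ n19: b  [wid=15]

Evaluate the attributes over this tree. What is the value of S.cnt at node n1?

-6

1. n2.off = -5  [-5]
2. n5.pre = true  [terminal]
3. n6.pre = true  [terminal]
4. n4.cnt = 6  [6]
5. n4.hot = 24  [24]
6. n4.sig = 1  [1]
7. n8.env = 7  [terminal]
8. n9.env = -4  [terminal]
9. n10.env = 2  [terminal]
10. n7.cnt = 7  [d₀.env + d₂.env - 2]
11. n7.hot = 4  [d₂.env + 2]
12. n7.sig = 3  [d₁.env + 7]
13. n12.wid = 0  [terminal]
14. n11.cnt = -8  [b.wid * 3 - 8]
15. n11.hot = -4  [-4]
16. n11.sig = 0  [b.wid]
17. n3.sig = "kz"  ["kz"]
18. n3.pre = "pq"  ["pq"]
19. n14.env = 18  [terminal]
20. n16.cnt = 18  [terminal]
21. n17.env = 6  [terminal]
22. n15.cnt = -2  [g.cnt + f.env - 26]
23. n15.hot = 4  [f.env * -1 + 10]
24. n15.sig = 23  [f.env + g.cnt - 1]
25. n13.cnt = 30  [S₁.sig + S₁.cnt + 9]
26. n13.hot = 29  [S₁.cnt * 2 + 33]
27. n13.sig = 0  [S₁.hot + S₁.cnt - 2]
28. n2.pre = 1  [S.cnt * -1 + 31]
29. n2.wid = 7  [S.hot * -2 + 65]
30. n2.key = false  [B.off > -5]
31. n18.cnt = 23  [terminal]
32. n19.wid = 15  [terminal]
33. n1.cnt = -6  [B.pre + g.cnt - 30]
34. n1.hot = 17  [B.wid * -1 + 24]
35. n1.sig = 10  [B.wid + 3]
36. n0.cnt = 20  [S₁.cnt + 26]
37. n0.hot = 1  [1]
38. n0.sig = 10  [S₁.hot - 7]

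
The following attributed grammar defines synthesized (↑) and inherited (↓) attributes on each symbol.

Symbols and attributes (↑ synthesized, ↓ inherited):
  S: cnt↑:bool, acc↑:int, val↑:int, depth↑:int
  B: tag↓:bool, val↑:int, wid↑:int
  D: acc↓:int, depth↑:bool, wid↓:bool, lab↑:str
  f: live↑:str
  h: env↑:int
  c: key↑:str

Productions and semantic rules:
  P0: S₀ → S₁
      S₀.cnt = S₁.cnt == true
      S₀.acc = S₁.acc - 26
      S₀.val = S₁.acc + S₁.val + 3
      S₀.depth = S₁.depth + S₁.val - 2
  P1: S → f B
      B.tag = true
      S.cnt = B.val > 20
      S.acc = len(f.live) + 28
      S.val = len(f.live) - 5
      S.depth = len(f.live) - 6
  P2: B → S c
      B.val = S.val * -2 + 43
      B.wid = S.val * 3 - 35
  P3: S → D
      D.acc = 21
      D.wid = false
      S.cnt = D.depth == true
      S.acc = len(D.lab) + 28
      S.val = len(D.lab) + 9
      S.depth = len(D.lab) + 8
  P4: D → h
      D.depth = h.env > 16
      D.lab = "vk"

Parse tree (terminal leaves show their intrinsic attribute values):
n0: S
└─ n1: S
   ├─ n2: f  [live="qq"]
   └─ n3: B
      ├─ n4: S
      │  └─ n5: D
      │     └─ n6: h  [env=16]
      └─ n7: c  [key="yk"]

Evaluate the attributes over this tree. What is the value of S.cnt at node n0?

1. n2.live = "qq"  [terminal]
2. n3.tag = true  [true]
3. n5.acc = 21  [21]
4. n5.wid = false  [false]
5. n6.env = 16  [terminal]
6. n5.depth = false  [h.env > 16]
7. n5.lab = "vk"  ["vk"]
8. n4.cnt = false  [D.depth == true]
9. n4.acc = 30  [len(D.lab) + 28]
10. n4.val = 11  [len(D.lab) + 9]
11. n4.depth = 10  [len(D.lab) + 8]
12. n7.key = "yk"  [terminal]
13. n3.val = 21  [S.val * -2 + 43]
14. n3.wid = -2  [S.val * 3 - 35]
15. n1.cnt = true  [B.val > 20]
16. n1.acc = 30  [len(f.live) + 28]
17. n1.val = -3  [len(f.live) - 5]
18. n1.depth = -4  [len(f.live) - 6]
19. n0.cnt = true  [S₁.cnt == true]
20. n0.acc = 4  [S₁.acc - 26]
21. n0.val = 30  [S₁.acc + S₁.val + 3]
22. n0.depth = -9  [S₁.depth + S₁.val - 2]

true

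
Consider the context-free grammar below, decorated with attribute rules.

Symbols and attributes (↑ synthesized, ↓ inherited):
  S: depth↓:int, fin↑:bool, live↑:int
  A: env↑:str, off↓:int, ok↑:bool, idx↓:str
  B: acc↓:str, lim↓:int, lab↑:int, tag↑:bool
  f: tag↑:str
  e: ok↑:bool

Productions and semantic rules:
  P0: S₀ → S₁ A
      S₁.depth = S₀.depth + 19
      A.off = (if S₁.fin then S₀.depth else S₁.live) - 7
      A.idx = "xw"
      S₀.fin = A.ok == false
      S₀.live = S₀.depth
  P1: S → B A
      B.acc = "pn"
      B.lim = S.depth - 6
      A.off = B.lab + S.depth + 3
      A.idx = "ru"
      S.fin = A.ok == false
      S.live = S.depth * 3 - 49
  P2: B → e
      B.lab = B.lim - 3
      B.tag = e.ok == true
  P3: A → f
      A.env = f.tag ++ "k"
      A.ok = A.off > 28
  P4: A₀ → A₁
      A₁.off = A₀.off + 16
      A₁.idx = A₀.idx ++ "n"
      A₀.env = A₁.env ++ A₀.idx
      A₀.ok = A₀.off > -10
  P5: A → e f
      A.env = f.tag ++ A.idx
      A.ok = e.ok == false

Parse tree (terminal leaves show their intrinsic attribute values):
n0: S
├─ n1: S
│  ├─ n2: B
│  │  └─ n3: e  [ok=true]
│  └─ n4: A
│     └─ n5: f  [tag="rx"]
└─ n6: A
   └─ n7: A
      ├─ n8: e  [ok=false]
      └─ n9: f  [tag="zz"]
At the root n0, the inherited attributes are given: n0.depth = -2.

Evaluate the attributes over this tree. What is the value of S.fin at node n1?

true

1. n0.depth = -2  [given at root]
2. n1.depth = 17  [S₀.depth + 19]
3. n2.acc = "pn"  ["pn"]
4. n2.lim = 11  [S.depth - 6]
5. n3.ok = true  [terminal]
6. n2.lab = 8  [B.lim - 3]
7. n2.tag = true  [e.ok == true]
8. n4.off = 28  [B.lab + S.depth + 3]
9. n4.idx = "ru"  ["ru"]
10. n5.tag = "rx"  [terminal]
11. n4.env = "rxk"  [f.tag ++ "k"]
12. n4.ok = false  [A.off > 28]
13. n1.fin = true  [A.ok == false]
14. n1.live = 2  [S.depth * 3 - 49]
15. n6.off = -9  [(if S₁.fin then S₀.depth else S₁.live) - 7]
16. n6.idx = "xw"  ["xw"]
17. n7.off = 7  [A₀.off + 16]
18. n7.idx = "xwn"  [A₀.idx ++ "n"]
19. n8.ok = false  [terminal]
20. n9.tag = "zz"  [terminal]
21. n7.env = "zzxwn"  [f.tag ++ A.idx]
22. n7.ok = true  [e.ok == false]
23. n6.env = "zzxwnxw"  [A₁.env ++ A₀.idx]
24. n6.ok = true  [A₀.off > -10]
25. n0.fin = false  [A.ok == false]
26. n0.live = -2  [S₀.depth]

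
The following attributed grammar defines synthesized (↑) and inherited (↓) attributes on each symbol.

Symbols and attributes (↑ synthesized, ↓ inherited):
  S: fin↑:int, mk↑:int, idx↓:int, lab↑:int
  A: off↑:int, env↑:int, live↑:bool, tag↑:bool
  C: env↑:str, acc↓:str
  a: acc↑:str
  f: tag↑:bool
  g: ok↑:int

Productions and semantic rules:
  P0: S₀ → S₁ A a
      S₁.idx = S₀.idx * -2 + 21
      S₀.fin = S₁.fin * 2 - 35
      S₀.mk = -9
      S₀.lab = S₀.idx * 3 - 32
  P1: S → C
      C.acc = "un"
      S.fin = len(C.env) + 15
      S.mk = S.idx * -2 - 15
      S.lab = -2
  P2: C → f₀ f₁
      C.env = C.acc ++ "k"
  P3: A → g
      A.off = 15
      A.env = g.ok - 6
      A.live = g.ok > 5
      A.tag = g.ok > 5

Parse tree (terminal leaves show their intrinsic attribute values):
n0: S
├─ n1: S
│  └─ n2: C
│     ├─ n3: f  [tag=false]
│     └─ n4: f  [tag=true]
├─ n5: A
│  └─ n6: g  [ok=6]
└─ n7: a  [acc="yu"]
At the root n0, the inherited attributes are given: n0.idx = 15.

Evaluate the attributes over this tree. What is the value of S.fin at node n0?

1. n0.idx = 15  [given at root]
2. n1.idx = -9  [S₀.idx * -2 + 21]
3. n2.acc = "un"  ["un"]
4. n3.tag = false  [terminal]
5. n4.tag = true  [terminal]
6. n2.env = "unk"  [C.acc ++ "k"]
7. n1.fin = 18  [len(C.env) + 15]
8. n1.mk = 3  [S.idx * -2 - 15]
9. n1.lab = -2  [-2]
10. n6.ok = 6  [terminal]
11. n5.off = 15  [15]
12. n5.env = 0  [g.ok - 6]
13. n5.live = true  [g.ok > 5]
14. n5.tag = true  [g.ok > 5]
15. n7.acc = "yu"  [terminal]
16. n0.fin = 1  [S₁.fin * 2 - 35]
17. n0.mk = -9  [-9]
18. n0.lab = 13  [S₀.idx * 3 - 32]

1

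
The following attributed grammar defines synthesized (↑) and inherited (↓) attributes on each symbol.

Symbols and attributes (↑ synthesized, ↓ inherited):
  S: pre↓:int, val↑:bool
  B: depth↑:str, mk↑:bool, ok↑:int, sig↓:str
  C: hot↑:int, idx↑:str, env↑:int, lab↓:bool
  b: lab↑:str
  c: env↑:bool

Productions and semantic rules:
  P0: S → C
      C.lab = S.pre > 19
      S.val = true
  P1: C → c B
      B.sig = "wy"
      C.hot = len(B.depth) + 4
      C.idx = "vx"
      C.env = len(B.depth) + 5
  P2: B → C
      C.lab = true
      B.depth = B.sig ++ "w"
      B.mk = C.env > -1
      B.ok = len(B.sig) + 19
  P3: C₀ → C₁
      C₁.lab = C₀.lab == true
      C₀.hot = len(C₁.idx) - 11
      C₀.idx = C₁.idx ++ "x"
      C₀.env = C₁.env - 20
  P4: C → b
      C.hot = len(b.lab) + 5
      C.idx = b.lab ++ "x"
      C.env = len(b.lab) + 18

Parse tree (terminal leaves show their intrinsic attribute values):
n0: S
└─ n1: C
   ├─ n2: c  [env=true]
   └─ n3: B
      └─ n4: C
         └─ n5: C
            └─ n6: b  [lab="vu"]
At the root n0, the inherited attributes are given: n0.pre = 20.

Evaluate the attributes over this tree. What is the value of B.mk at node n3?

true

1. n0.pre = 20  [given at root]
2. n1.lab = true  [S.pre > 19]
3. n2.env = true  [terminal]
4. n3.sig = "wy"  ["wy"]
5. n4.lab = true  [true]
6. n5.lab = true  [C₀.lab == true]
7. n6.lab = "vu"  [terminal]
8. n5.hot = 7  [len(b.lab) + 5]
9. n5.idx = "vux"  [b.lab ++ "x"]
10. n5.env = 20  [len(b.lab) + 18]
11. n4.hot = -8  [len(C₁.idx) - 11]
12. n4.idx = "vuxx"  [C₁.idx ++ "x"]
13. n4.env = 0  [C₁.env - 20]
14. n3.depth = "wyw"  [B.sig ++ "w"]
15. n3.mk = true  [C.env > -1]
16. n3.ok = 21  [len(B.sig) + 19]
17. n1.hot = 7  [len(B.depth) + 4]
18. n1.idx = "vx"  ["vx"]
19. n1.env = 8  [len(B.depth) + 5]
20. n0.val = true  [true]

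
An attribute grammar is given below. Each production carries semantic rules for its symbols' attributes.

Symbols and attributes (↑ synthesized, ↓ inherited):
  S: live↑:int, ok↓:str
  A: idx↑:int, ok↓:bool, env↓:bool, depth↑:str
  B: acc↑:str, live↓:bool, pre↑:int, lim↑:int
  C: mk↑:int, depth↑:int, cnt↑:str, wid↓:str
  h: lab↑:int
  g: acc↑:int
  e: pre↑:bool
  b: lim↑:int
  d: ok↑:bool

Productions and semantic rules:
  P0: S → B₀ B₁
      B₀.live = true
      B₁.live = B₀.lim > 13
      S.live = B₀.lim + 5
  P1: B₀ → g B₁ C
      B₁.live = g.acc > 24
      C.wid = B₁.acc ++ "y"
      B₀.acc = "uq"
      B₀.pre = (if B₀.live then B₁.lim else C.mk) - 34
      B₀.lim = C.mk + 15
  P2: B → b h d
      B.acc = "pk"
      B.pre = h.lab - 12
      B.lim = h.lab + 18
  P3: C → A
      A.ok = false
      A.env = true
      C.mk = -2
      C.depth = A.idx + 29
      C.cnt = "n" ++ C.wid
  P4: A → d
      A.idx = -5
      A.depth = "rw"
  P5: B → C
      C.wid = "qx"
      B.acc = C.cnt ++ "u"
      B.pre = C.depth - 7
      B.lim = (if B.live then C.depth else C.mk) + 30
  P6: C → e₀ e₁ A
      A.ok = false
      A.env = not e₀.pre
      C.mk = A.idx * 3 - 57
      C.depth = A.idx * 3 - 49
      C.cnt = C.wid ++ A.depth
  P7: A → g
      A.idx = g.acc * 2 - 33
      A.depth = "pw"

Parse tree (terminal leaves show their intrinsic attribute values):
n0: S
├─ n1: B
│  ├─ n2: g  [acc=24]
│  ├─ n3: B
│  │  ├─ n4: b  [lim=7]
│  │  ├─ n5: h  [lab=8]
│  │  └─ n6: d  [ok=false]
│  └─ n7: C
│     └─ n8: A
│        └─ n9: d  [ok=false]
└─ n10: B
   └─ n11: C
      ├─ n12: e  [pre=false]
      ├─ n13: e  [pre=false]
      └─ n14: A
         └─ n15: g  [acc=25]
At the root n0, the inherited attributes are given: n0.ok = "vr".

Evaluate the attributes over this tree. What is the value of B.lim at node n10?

1. n0.ok = "vr"  [given at root]
2. n1.live = true  [true]
3. n2.acc = 24  [terminal]
4. n3.live = false  [g.acc > 24]
5. n4.lim = 7  [terminal]
6. n5.lab = 8  [terminal]
7. n6.ok = false  [terminal]
8. n3.acc = "pk"  ["pk"]
9. n3.pre = -4  [h.lab - 12]
10. n3.lim = 26  [h.lab + 18]
11. n7.wid = "pky"  [B₁.acc ++ "y"]
12. n8.ok = false  [false]
13. n8.env = true  [true]
14. n9.ok = false  [terminal]
15. n8.idx = -5  [-5]
16. n8.depth = "rw"  ["rw"]
17. n7.mk = -2  [-2]
18. n7.depth = 24  [A.idx + 29]
19. n7.cnt = "npky"  ["n" ++ C.wid]
20. n1.acc = "uq"  ["uq"]
21. n1.pre = -8  [(if B₀.live then B₁.lim else C.mk) - 34]
22. n1.lim = 13  [C.mk + 15]
23. n10.live = false  [B₀.lim > 13]
24. n11.wid = "qx"  ["qx"]
25. n12.pre = false  [terminal]
26. n13.pre = false  [terminal]
27. n14.ok = false  [false]
28. n14.env = true  [not e₀.pre]
29. n15.acc = 25  [terminal]
30. n14.idx = 17  [g.acc * 2 - 33]
31. n14.depth = "pw"  ["pw"]
32. n11.mk = -6  [A.idx * 3 - 57]
33. n11.depth = 2  [A.idx * 3 - 49]
34. n11.cnt = "qxpw"  [C.wid ++ A.depth]
35. n10.acc = "qxpwu"  [C.cnt ++ "u"]
36. n10.pre = -5  [C.depth - 7]
37. n10.lim = 24  [(if B.live then C.depth else C.mk) + 30]
38. n0.live = 18  [B₀.lim + 5]

24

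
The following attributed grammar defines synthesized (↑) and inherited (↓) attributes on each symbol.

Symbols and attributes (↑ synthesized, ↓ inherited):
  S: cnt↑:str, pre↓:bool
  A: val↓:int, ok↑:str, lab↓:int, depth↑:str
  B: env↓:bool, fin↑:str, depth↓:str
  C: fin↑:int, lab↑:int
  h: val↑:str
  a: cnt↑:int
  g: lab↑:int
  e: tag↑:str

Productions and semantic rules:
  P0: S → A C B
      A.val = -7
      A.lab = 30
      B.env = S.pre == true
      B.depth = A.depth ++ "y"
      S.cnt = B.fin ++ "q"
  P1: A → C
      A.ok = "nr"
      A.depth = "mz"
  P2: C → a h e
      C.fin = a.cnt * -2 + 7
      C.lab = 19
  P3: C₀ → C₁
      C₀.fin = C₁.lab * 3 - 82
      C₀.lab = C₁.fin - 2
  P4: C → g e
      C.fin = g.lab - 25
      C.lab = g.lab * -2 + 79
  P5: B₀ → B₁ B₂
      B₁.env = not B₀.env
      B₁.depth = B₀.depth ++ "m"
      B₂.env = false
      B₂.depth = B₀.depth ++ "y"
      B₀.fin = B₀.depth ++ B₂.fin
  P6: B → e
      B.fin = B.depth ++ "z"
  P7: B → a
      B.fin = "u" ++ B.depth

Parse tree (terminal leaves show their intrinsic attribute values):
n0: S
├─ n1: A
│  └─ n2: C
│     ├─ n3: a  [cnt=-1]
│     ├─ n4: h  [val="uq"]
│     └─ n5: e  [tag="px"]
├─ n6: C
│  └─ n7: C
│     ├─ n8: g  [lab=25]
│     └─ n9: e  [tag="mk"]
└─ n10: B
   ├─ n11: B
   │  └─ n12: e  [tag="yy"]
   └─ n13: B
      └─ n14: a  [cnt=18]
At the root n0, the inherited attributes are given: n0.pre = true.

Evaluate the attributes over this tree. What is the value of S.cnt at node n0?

1. n0.pre = true  [given at root]
2. n1.val = -7  [-7]
3. n1.lab = 30  [30]
4. n3.cnt = -1  [terminal]
5. n4.val = "uq"  [terminal]
6. n5.tag = "px"  [terminal]
7. n2.fin = 9  [a.cnt * -2 + 7]
8. n2.lab = 19  [19]
9. n1.ok = "nr"  ["nr"]
10. n1.depth = "mz"  ["mz"]
11. n8.lab = 25  [terminal]
12. n9.tag = "mk"  [terminal]
13. n7.fin = 0  [g.lab - 25]
14. n7.lab = 29  [g.lab * -2 + 79]
15. n6.fin = 5  [C₁.lab * 3 - 82]
16. n6.lab = -2  [C₁.fin - 2]
17. n10.env = true  [S.pre == true]
18. n10.depth = "mzy"  [A.depth ++ "y"]
19. n11.env = false  [not B₀.env]
20. n11.depth = "mzym"  [B₀.depth ++ "m"]
21. n12.tag = "yy"  [terminal]
22. n11.fin = "mzymz"  [B.depth ++ "z"]
23. n13.env = false  [false]
24. n13.depth = "mzyy"  [B₀.depth ++ "y"]
25. n14.cnt = 18  [terminal]
26. n13.fin = "umzyy"  ["u" ++ B.depth]
27. n10.fin = "mzyumzyy"  [B₀.depth ++ B₂.fin]
28. n0.cnt = "mzyumzyyq"  [B.fin ++ "q"]

"mzyumzyyq"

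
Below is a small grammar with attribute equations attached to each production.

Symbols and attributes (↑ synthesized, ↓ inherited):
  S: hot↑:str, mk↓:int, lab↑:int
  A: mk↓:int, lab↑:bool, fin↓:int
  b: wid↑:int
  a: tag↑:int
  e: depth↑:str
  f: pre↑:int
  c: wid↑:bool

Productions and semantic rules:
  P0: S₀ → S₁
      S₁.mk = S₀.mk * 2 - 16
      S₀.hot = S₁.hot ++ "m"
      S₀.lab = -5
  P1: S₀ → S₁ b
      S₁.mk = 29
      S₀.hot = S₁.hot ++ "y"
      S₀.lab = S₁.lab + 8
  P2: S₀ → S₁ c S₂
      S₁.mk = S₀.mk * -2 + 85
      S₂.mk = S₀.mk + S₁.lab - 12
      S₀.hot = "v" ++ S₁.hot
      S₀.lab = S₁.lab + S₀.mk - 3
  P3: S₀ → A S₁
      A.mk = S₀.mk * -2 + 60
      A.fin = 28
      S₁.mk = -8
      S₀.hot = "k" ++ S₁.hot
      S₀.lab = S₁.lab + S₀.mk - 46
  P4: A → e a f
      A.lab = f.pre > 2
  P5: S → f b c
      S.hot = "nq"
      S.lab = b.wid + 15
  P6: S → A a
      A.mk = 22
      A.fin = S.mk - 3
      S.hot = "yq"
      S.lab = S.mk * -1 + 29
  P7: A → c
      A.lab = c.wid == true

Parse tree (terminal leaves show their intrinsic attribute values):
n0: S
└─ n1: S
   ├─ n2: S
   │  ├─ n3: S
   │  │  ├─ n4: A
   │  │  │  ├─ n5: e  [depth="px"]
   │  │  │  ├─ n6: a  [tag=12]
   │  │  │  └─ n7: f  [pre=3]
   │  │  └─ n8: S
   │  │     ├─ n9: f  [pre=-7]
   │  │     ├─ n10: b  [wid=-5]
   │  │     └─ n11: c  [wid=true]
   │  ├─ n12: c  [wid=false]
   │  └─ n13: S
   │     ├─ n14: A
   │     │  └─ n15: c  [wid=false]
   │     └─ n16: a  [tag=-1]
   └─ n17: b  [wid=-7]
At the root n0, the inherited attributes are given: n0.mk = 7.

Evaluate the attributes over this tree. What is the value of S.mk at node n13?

8

1. n0.mk = 7  [given at root]
2. n1.mk = -2  [S₀.mk * 2 - 16]
3. n2.mk = 29  [29]
4. n3.mk = 27  [S₀.mk * -2 + 85]
5. n4.mk = 6  [S₀.mk * -2 + 60]
6. n4.fin = 28  [28]
7. n5.depth = "px"  [terminal]
8. n6.tag = 12  [terminal]
9. n7.pre = 3  [terminal]
10. n4.lab = true  [f.pre > 2]
11. n8.mk = -8  [-8]
12. n9.pre = -7  [terminal]
13. n10.wid = -5  [terminal]
14. n11.wid = true  [terminal]
15. n8.hot = "nq"  ["nq"]
16. n8.lab = 10  [b.wid + 15]
17. n3.hot = "knq"  ["k" ++ S₁.hot]
18. n3.lab = -9  [S₁.lab + S₀.mk - 46]
19. n12.wid = false  [terminal]
20. n13.mk = 8  [S₀.mk + S₁.lab - 12]
21. n14.mk = 22  [22]
22. n14.fin = 5  [S.mk - 3]
23. n15.wid = false  [terminal]
24. n14.lab = false  [c.wid == true]
25. n16.tag = -1  [terminal]
26. n13.hot = "yq"  ["yq"]
27. n13.lab = 21  [S.mk * -1 + 29]
28. n2.hot = "vknq"  ["v" ++ S₁.hot]
29. n2.lab = 17  [S₁.lab + S₀.mk - 3]
30. n17.wid = -7  [terminal]
31. n1.hot = "vknqy"  [S₁.hot ++ "y"]
32. n1.lab = 25  [S₁.lab + 8]
33. n0.hot = "vknqym"  [S₁.hot ++ "m"]
34. n0.lab = -5  [-5]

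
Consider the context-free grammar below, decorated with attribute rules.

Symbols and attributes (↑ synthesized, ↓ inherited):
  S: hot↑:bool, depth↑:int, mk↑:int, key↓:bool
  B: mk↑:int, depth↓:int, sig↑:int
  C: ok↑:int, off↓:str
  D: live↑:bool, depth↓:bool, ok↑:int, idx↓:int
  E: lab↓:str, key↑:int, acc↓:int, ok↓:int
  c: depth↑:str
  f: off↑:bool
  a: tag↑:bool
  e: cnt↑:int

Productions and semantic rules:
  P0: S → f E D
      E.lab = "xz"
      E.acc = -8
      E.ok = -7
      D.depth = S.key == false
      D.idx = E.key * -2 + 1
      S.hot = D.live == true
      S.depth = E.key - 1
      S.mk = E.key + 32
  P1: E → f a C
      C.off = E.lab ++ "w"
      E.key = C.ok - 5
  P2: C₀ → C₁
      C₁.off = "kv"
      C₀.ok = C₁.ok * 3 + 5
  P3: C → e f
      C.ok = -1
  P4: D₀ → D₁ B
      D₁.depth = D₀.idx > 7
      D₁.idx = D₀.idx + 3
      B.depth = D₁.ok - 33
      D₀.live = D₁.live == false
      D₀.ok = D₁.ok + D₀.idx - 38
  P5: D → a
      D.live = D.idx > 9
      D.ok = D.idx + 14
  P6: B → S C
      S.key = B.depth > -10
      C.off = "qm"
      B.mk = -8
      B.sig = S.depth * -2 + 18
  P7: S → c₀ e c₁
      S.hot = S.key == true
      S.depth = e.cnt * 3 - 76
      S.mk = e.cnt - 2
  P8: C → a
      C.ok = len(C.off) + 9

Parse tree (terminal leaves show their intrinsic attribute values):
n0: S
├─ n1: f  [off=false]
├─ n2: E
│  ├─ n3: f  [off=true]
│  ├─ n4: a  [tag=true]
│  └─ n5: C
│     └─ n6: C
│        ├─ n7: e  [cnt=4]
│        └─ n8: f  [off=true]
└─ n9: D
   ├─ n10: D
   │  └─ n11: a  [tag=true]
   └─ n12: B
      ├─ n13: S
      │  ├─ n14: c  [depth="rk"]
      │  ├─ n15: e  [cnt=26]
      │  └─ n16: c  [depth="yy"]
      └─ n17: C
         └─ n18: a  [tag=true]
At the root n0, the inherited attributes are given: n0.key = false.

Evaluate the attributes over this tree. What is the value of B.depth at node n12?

-9

1. n0.key = false  [given at root]
2. n1.off = false  [terminal]
3. n2.lab = "xz"  ["xz"]
4. n2.acc = -8  [-8]
5. n2.ok = -7  [-7]
6. n3.off = true  [terminal]
7. n4.tag = true  [terminal]
8. n5.off = "xzw"  [E.lab ++ "w"]
9. n6.off = "kv"  ["kv"]
10. n7.cnt = 4  [terminal]
11. n8.off = true  [terminal]
12. n6.ok = -1  [-1]
13. n5.ok = 2  [C₁.ok * 3 + 5]
14. n2.key = -3  [C.ok - 5]
15. n9.depth = true  [S.key == false]
16. n9.idx = 7  [E.key * -2 + 1]
17. n10.depth = false  [D₀.idx > 7]
18. n10.idx = 10  [D₀.idx + 3]
19. n11.tag = true  [terminal]
20. n10.live = true  [D.idx > 9]
21. n10.ok = 24  [D.idx + 14]
22. n12.depth = -9  [D₁.ok - 33]
23. n13.key = true  [B.depth > -10]
24. n14.depth = "rk"  [terminal]
25. n15.cnt = 26  [terminal]
26. n16.depth = "yy"  [terminal]
27. n13.hot = true  [S.key == true]
28. n13.depth = 2  [e.cnt * 3 - 76]
29. n13.mk = 24  [e.cnt - 2]
30. n17.off = "qm"  ["qm"]
31. n18.tag = true  [terminal]
32. n17.ok = 11  [len(C.off) + 9]
33. n12.mk = -8  [-8]
34. n12.sig = 14  [S.depth * -2 + 18]
35. n9.live = false  [D₁.live == false]
36. n9.ok = -7  [D₁.ok + D₀.idx - 38]
37. n0.hot = false  [D.live == true]
38. n0.depth = -4  [E.key - 1]
39. n0.mk = 29  [E.key + 32]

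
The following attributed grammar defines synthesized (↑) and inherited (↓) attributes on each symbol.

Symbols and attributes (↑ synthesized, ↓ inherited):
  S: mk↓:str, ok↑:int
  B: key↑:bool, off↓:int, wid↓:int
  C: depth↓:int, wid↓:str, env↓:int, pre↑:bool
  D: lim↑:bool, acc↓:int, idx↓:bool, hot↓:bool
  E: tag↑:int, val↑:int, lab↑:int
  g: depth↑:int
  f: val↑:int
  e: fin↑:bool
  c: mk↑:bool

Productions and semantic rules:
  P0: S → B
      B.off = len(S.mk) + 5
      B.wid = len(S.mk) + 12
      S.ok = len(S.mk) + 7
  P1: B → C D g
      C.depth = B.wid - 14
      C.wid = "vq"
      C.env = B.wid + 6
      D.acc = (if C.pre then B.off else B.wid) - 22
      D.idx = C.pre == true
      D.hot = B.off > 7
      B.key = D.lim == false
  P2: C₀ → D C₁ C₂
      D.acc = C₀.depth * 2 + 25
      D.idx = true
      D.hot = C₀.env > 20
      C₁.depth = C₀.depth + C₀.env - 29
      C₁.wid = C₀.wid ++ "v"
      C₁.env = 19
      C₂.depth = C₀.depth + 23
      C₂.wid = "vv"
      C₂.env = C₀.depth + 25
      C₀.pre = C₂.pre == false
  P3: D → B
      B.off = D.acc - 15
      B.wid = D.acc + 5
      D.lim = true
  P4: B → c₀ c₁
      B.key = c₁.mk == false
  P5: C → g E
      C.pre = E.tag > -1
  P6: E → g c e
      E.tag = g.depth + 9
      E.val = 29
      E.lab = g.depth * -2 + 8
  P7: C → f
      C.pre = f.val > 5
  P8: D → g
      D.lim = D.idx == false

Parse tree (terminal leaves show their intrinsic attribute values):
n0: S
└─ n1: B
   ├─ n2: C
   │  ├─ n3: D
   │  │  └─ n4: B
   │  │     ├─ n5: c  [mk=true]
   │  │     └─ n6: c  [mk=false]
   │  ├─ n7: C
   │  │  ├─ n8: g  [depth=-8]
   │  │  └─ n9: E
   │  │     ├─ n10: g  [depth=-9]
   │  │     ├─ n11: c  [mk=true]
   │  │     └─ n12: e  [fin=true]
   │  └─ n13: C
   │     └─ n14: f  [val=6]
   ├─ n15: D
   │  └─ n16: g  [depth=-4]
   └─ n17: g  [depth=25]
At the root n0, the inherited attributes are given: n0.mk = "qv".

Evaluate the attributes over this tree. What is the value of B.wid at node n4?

30

1. n0.mk = "qv"  [given at root]
2. n1.off = 7  [len(S.mk) + 5]
3. n1.wid = 14  [len(S.mk) + 12]
4. n2.depth = 0  [B.wid - 14]
5. n2.wid = "vq"  ["vq"]
6. n2.env = 20  [B.wid + 6]
7. n3.acc = 25  [C₀.depth * 2 + 25]
8. n3.idx = true  [true]
9. n3.hot = false  [C₀.env > 20]
10. n4.off = 10  [D.acc - 15]
11. n4.wid = 30  [D.acc + 5]
12. n5.mk = true  [terminal]
13. n6.mk = false  [terminal]
14. n4.key = true  [c₁.mk == false]
15. n3.lim = true  [true]
16. n7.depth = -9  [C₀.depth + C₀.env - 29]
17. n7.wid = "vqv"  [C₀.wid ++ "v"]
18. n7.env = 19  [19]
19. n8.depth = -8  [terminal]
20. n10.depth = -9  [terminal]
21. n11.mk = true  [terminal]
22. n12.fin = true  [terminal]
23. n9.tag = 0  [g.depth + 9]
24. n9.val = 29  [29]
25. n9.lab = 26  [g.depth * -2 + 8]
26. n7.pre = true  [E.tag > -1]
27. n13.depth = 23  [C₀.depth + 23]
28. n13.wid = "vv"  ["vv"]
29. n13.env = 25  [C₀.depth + 25]
30. n14.val = 6  [terminal]
31. n13.pre = true  [f.val > 5]
32. n2.pre = false  [C₂.pre == false]
33. n15.acc = -8  [(if C.pre then B.off else B.wid) - 22]
34. n15.idx = false  [C.pre == true]
35. n15.hot = false  [B.off > 7]
36. n16.depth = -4  [terminal]
37. n15.lim = true  [D.idx == false]
38. n17.depth = 25  [terminal]
39. n1.key = false  [D.lim == false]
40. n0.ok = 9  [len(S.mk) + 7]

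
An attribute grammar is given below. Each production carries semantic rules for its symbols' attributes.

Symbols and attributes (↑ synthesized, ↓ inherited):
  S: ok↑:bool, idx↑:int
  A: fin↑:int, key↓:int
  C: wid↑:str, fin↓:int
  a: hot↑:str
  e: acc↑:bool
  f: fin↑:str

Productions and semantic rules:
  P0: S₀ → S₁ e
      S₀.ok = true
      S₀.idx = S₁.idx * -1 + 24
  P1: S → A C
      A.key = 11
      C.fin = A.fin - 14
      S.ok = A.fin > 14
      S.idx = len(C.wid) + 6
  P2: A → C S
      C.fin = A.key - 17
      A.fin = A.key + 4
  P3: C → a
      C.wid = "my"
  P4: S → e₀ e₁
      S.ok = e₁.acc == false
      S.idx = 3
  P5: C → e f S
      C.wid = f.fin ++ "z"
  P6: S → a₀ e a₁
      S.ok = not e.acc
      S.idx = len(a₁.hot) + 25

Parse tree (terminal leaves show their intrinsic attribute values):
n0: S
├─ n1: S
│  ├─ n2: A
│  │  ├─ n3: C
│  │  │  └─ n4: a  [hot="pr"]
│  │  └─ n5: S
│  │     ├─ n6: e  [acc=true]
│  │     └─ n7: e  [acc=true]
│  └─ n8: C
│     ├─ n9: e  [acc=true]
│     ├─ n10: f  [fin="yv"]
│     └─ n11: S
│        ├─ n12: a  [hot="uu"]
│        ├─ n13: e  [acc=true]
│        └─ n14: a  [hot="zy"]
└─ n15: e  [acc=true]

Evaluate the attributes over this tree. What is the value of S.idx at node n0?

15

1. n2.key = 11  [11]
2. n3.fin = -6  [A.key - 17]
3. n4.hot = "pr"  [terminal]
4. n3.wid = "my"  ["my"]
5. n6.acc = true  [terminal]
6. n7.acc = true  [terminal]
7. n5.ok = false  [e₁.acc == false]
8. n5.idx = 3  [3]
9. n2.fin = 15  [A.key + 4]
10. n8.fin = 1  [A.fin - 14]
11. n9.acc = true  [terminal]
12. n10.fin = "yv"  [terminal]
13. n12.hot = "uu"  [terminal]
14. n13.acc = true  [terminal]
15. n14.hot = "zy"  [terminal]
16. n11.ok = false  [not e.acc]
17. n11.idx = 27  [len(a₁.hot) + 25]
18. n8.wid = "yvz"  [f.fin ++ "z"]
19. n1.ok = true  [A.fin > 14]
20. n1.idx = 9  [len(C.wid) + 6]
21. n15.acc = true  [terminal]
22. n0.ok = true  [true]
23. n0.idx = 15  [S₁.idx * -1 + 24]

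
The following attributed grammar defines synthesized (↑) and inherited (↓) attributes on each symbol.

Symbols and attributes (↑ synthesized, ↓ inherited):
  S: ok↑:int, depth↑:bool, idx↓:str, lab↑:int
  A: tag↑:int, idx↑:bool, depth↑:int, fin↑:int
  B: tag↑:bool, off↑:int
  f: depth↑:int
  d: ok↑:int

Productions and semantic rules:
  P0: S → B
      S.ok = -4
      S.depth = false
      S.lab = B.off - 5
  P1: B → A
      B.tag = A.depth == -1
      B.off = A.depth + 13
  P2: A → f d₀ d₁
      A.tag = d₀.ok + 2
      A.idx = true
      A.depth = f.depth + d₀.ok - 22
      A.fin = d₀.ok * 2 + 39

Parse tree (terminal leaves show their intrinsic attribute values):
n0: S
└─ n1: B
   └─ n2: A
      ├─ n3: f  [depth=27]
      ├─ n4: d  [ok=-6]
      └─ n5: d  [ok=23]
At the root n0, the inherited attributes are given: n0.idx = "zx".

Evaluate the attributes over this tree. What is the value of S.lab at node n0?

1. n0.idx = "zx"  [given at root]
2. n3.depth = 27  [terminal]
3. n4.ok = -6  [terminal]
4. n5.ok = 23  [terminal]
5. n2.tag = -4  [d₀.ok + 2]
6. n2.idx = true  [true]
7. n2.depth = -1  [f.depth + d₀.ok - 22]
8. n2.fin = 27  [d₀.ok * 2 + 39]
9. n1.tag = true  [A.depth == -1]
10. n1.off = 12  [A.depth + 13]
11. n0.ok = -4  [-4]
12. n0.depth = false  [false]
13. n0.lab = 7  [B.off - 5]

7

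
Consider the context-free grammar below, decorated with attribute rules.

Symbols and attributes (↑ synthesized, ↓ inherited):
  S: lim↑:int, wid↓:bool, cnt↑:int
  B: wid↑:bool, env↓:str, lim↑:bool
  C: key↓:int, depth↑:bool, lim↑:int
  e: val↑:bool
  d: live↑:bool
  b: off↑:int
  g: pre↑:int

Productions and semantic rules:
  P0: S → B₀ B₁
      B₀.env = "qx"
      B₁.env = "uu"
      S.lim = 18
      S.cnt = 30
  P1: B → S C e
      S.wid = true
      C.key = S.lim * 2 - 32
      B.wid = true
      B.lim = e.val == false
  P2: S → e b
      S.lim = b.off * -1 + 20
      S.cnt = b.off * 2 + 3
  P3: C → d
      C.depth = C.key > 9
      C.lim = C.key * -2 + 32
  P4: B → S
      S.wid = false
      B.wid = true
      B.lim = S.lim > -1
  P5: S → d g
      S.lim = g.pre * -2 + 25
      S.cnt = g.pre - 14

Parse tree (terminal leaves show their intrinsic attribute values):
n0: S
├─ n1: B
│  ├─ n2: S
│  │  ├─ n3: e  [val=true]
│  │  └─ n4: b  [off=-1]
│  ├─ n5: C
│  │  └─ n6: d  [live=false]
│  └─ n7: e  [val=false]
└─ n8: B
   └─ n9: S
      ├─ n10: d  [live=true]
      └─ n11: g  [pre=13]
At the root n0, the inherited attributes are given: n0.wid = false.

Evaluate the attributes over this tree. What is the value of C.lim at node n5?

12

1. n0.wid = false  [given at root]
2. n1.env = "qx"  ["qx"]
3. n2.wid = true  [true]
4. n3.val = true  [terminal]
5. n4.off = -1  [terminal]
6. n2.lim = 21  [b.off * -1 + 20]
7. n2.cnt = 1  [b.off * 2 + 3]
8. n5.key = 10  [S.lim * 2 - 32]
9. n6.live = false  [terminal]
10. n5.depth = true  [C.key > 9]
11. n5.lim = 12  [C.key * -2 + 32]
12. n7.val = false  [terminal]
13. n1.wid = true  [true]
14. n1.lim = true  [e.val == false]
15. n8.env = "uu"  ["uu"]
16. n9.wid = false  [false]
17. n10.live = true  [terminal]
18. n11.pre = 13  [terminal]
19. n9.lim = -1  [g.pre * -2 + 25]
20. n9.cnt = -1  [g.pre - 14]
21. n8.wid = true  [true]
22. n8.lim = false  [S.lim > -1]
23. n0.lim = 18  [18]
24. n0.cnt = 30  [30]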